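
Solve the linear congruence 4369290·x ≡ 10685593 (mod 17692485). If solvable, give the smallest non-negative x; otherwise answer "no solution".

no solution

gcd(4369290, 17692485):
17692485 = 4×4369290 + 215325
4369290 = 20×215325 + 62790
215325 = 3×62790 + 26955
62790 = 2×26955 + 8880
26955 = 3×8880 + 315
8880 = 28×315 + 60
315 = 5×60 + 15
60 = 4×15 + 0
gcd = 15, but 15 ∤ 10685593, so the congruence has no solution.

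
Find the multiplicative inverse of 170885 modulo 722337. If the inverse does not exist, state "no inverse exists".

no inverse exists

Compute gcd(170885, 722337):
722337 = 4×170885 + 38797
170885 = 4×38797 + 15697
38797 = 2×15697 + 7403
15697 = 2×7403 + 891
7403 = 8×891 + 275
891 = 3×275 + 66
275 = 4×66 + 11
66 = 6×11 + 0
The gcd is 11, not 1, hence no inverse exists.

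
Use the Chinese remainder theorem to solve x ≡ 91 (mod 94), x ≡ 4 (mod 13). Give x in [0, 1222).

Write x = 91 + 94·k. Then 94·k ≡ 4 − 91 ≡ 4 (mod 13).
Need 94⁻¹ mod 13. Extended Euclid on (13, 3):
13 = 4·3 + 1
3 = 3·1 + 0
Back-substitute:
1 = 13 − 4·3
94⁻¹ ≡ 9 (mod 13), so k ≡ 9·4 ≡ 10 (mod 13).
x = 91 + 94·10 = 1031.

1031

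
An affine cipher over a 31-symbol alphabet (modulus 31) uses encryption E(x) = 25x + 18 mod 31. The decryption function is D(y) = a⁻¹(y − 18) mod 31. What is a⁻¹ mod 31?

5

Run Euclid on (31, 25):
31 = 1·25 + 6
25 = 4·6 + 1
6 = 6·1 + 0
The gcd is 1. Working backward:
1 = 25 − 4·6
1 = −4·31 + 5·25
So 25·5 ≡ 1 (mod 31).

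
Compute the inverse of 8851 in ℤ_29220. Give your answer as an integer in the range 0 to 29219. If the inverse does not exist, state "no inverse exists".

8491

Apply the Euclidean algorithm to 29220 and 8851:
29220 = 3·8851 + 2667
8851 = 3·2667 + 850
2667 = 3·850 + 117
850 = 7·117 + 31
117 = 3·31 + 24
31 = 1·24 + 7
24 = 3·7 + 3
7 = 2·3 + 1
3 = 3·1 + 0
The gcd is 1. Working backward:
1 = 7 − 2·3
1 = −2·24 + 7·7
1 = 7·31 − 9·24
1 = −9·117 + 34·31
1 = 34·850 − 247·117
1 = −247·2667 + 775·850
1 = 775·8851 − 2572·2667
1 = −2572·29220 + 8491·8851
So 8851·8491 ≡ 1 (mod 29220).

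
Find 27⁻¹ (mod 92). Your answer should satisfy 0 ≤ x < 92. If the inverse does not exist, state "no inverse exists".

Run Euclid on (92, 27):
92 = 3·27 + 11
27 = 2·11 + 5
11 = 2·5 + 1
5 = 5·1 + 0
gcd = 1, so the inverse exists. Back-substitute:
1 = 11 − 2·5
1 = −2·27 + 5·11
1 = 5·92 − 17·27
So 27·(-17) ≡ 1 (mod 92), and -17 ≡ 75 (mod 92).

75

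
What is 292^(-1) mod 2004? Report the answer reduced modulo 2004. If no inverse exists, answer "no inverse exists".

no inverse exists

Compute gcd(292, 2004):
2004 = 6·292 + 252
292 = 1·252 + 40
252 = 6·40 + 12
40 = 3·12 + 4
12 = 3·4 + 0
The gcd is 4, not 1, hence no inverse exists.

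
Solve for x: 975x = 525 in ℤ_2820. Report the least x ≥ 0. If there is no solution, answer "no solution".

15

First find gcd(975, 2820):
2820 = 2·975 + 870
975 = 1·870 + 105
870 = 8·105 + 30
105 = 3·30 + 15
30 = 2·15 + 0
gcd = 15 and 15 | 525, so solutions exist. Divide through by 15: 65x ≡ 35 (mod 188).
Now find 65⁻¹ mod 188:
188 = 2×65 + 58
65 = 1×58 + 7
58 = 8×7 + 2
7 = 3×2 + 1
2 = 2×1 + 0
Back-substitute:
1 = 7 − 3·2
1 = −3·58 + 25·7
1 = 25·65 − 28·58
1 = −28·188 + 81·65
So 65⁻¹ ≡ 81 (mod 188).
Then x ≡ 81·35 ≡ 15 (mod 188); the smallest non-negative solution is x = 15.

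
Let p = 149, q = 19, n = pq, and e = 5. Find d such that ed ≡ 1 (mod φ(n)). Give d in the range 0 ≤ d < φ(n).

533

φ(n) = (p−1)(q−1) = 148·18 = 2664.
Need d with 5·d ≡ 1 (mod 2664). Apply the extended Euclidean algorithm:
2664 = 532·5 + 4
5 = 1·4 + 1
4 = 4·1 + 0
Back-substitute:
1 = 5 − 4
1 = −2664 + 533·5
So 5·533 ≡ 1 (mod 2664), hence d = 533.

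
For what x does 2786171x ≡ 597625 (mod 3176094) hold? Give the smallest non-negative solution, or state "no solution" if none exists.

First find gcd(2786171, 3176094):
3176094 = 1×2786171 + 389923
2786171 = 7×389923 + 56710
389923 = 6×56710 + 49663
56710 = 1×49663 + 7047
49663 = 7×7047 + 334
7047 = 21×334 + 33
334 = 10×33 + 4
33 = 8×4 + 1
4 = 4×1 + 0
gcd = 1, so a unique solution mod 3176094 exists.
Back-substitute for the Bézout coefficients:
1 = 33 − 8·4
1 = −8·334 + 81·33
1 = 81·7047 − 1709·334
1 = −1709·49663 + 12044·7047
1 = 12044·56710 − 13753·49663
1 = −13753·389923 + 94562·56710
1 = 94562·2786171 − 675687·389923
1 = −675687·3176094 + 770249·2786171
So 2786171·(770249) ≡ 1 (mod 3176094), giving 2786171⁻¹ ≡ 770249.
x ≡ 2786171⁻¹·597625 ≡ 770249·597625 ≡ 2403017 (mod 3176094).

2403017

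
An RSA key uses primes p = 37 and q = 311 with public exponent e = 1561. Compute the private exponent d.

10681

φ(n) = (p−1)(q−1) = 36·310 = 11160.
Need d with 1561·d ≡ 1 (mod 11160). Apply the extended Euclidean algorithm:
11160 = 7*1561 + 233
1561 = 6*233 + 163
233 = 1*163 + 70
163 = 2*70 + 23
70 = 3*23 + 1
23 = 23*1 + 0
Back-substitute:
1 = 70 − 3·23
1 = −3·163 + 7·70
1 = 7·233 − 10·163
1 = −10·1561 + 67·233
1 = 67·11160 − 479·1561
So 1561·(-479) ≡ 1 (mod 11160), hence d ≡ -479 ≡ 10681 (mod 11160).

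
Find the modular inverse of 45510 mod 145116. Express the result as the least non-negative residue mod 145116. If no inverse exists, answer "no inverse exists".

no inverse exists

Compute gcd(45510, 145116):
145116 = 3*45510 + 8586
45510 = 5*8586 + 2580
8586 = 3*2580 + 846
2580 = 3*846 + 42
846 = 20*42 + 6
42 = 7*6 + 0
Since gcd = 6 > 1, 45510 is not a unit mod 145116.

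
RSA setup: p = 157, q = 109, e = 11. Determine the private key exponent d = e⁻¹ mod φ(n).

4595

φ(n) = (p−1)(q−1) = 156·108 = 16848.
Need d with 11·d ≡ 1 (mod 16848). Apply the extended Euclidean algorithm:
16848 = 1531·11 + 7
11 = 1·7 + 4
7 = 1·4 + 3
4 = 1·3 + 1
3 = 3·1 + 0
Back-substitute:
1 = 4 − 3
1 = −7 + 2·4
1 = 2·11 − 3·7
1 = −3·16848 + 4595·11
So 11·4595 ≡ 1 (mod 16848), hence d = 4595.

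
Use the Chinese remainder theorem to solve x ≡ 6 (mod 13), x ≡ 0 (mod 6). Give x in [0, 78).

6

Write x = 6 + 13·k. Then 13·k ≡ 0 − 6 ≡ 0 (mod 6).
Need 13⁻¹ mod 6. Extended Euclid on (6, 1):
6 = 6·1 + 0
13⁻¹ ≡ 1 (mod 6), so k ≡ 1·0 ≡ 0 (mod 6).
x = 6 + 13·0 = 6.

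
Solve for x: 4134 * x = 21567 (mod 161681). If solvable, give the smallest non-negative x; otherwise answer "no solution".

First find gcd(4134, 161681):
161681 = 39·4134 + 455
4134 = 9·455 + 39
455 = 11·39 + 26
39 = 1·26 + 13
26 = 2·13 + 0
gcd = 13 and 13 | 21567, so solutions exist. Divide through by 13: 318x ≡ 1659 (mod 12437).
Now find 318⁻¹ mod 12437:
12437 = 39·318 + 35
318 = 9·35 + 3
35 = 11·3 + 2
3 = 1·2 + 1
2 = 2·1 + 0
Back-substitute:
1 = 3 − 2
1 = −35 + 12·3
1 = 12·318 − 109·35
1 = −109·12437 + 4263·318
So 318⁻¹ ≡ 4263 (mod 12437).
Then x ≡ 4263·1659 ≡ 8101 (mod 12437); the smallest non-negative solution is x = 8101.

8101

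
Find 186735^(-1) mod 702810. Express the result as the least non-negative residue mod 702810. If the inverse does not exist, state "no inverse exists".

Compute gcd(186735, 702810):
702810 = 3*186735 + 142605
186735 = 1*142605 + 44130
142605 = 3*44130 + 10215
44130 = 4*10215 + 3270
10215 = 3*3270 + 405
3270 = 8*405 + 30
405 = 13*30 + 15
30 = 2*15 + 0
Since gcd = 15 > 1, 186735 is not a unit mod 702810.

no inverse exists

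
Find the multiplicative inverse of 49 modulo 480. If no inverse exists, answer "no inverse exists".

49

gcd(480, 49) by repeated division:
480 = 9·49 + 39
49 = 1·39 + 10
39 = 3·10 + 9
10 = 1·9 + 1
9 = 9·1 + 0
The gcd is 1. Working backward:
1 = 10 − 9
1 = −39 + 4·10
1 = 4·49 − 5·39
1 = −5·480 + 49·49
So 49·49 ≡ 1 (mod 480).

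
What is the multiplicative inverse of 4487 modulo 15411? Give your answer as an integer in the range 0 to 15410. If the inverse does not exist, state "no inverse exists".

8480

Apply the Euclidean algorithm to 15411 and 4487:
15411 = 3·4487 + 1950
4487 = 2·1950 + 587
1950 = 3·587 + 189
587 = 3·189 + 20
189 = 9·20 + 9
20 = 2·9 + 2
9 = 4·2 + 1
2 = 2·1 + 0
The gcd is 1. Working backward:
1 = 9 − 4·2
1 = −4·20 + 9·9
1 = 9·189 − 85·20
1 = −85·587 + 264·189
1 = 264·1950 − 877·587
1 = −877·4487 + 2018·1950
1 = 2018·15411 − 6931·4487
Hence 4487⁻¹ ≡ -6931 ≡ 8480 (mod 15411).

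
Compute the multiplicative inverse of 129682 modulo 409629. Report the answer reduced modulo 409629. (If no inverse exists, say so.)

310600

gcd(409629, 129682) by repeated division:
409629 = 3×129682 + 20583
129682 = 6×20583 + 6184
20583 = 3×6184 + 2031
6184 = 3×2031 + 91
2031 = 22×91 + 29
91 = 3×29 + 4
29 = 7×4 + 1
4 = 4×1 + 0
The gcd is 1. Working backward:
1 = 29 − 7·4
1 = −7·91 + 22·29
1 = 22·2031 − 491·91
1 = −491·6184 + 1495·2031
1 = 1495·20583 − 4976·6184
1 = −4976·129682 + 31351·20583
1 = 31351·409629 − 99029·129682
Hence 129682⁻¹ ≡ -99029 ≡ 310600 (mod 409629).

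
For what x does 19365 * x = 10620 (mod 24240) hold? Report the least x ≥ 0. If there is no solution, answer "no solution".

684

First find gcd(19365, 24240):
24240 = 1·19365 + 4875
19365 = 3·4875 + 4740
4875 = 1·4740 + 135
4740 = 35·135 + 15
135 = 9·15 + 0
gcd = 15 and 15 | 10620, so solutions exist. Divide through by 15: 1291x ≡ 708 (mod 1616).
Now find 1291⁻¹ mod 1616:
1616 = 1×1291 + 325
1291 = 3×325 + 316
325 = 1×316 + 9
316 = 35×9 + 1
9 = 9×1 + 0
Back-substitute:
1 = 316 − 35·9
1 = −35·325 + 36·316
1 = 36·1291 − 143·325
1 = −143·1616 + 179·1291
So 1291⁻¹ ≡ 179 (mod 1616).
Then x ≡ 179·708 ≡ 684 (mod 1616); the smallest non-negative solution is x = 684.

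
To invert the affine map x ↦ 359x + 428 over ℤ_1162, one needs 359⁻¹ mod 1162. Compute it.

Apply the Euclidean algorithm to 1162 and 359:
1162 = 3×359 + 85
359 = 4×85 + 19
85 = 4×19 + 9
19 = 2×9 + 1
9 = 9×1 + 0
The gcd is 1. Working backward:
1 = 19 − 2·9
1 = −2·85 + 9·19
1 = 9·359 − 38·85
1 = −38·1162 + 123·359
So 359·123 ≡ 1 (mod 1162).

123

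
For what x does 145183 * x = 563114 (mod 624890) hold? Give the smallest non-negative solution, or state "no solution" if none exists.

277398

First find gcd(145183, 624890):
624890 = 4×145183 + 44158
145183 = 3×44158 + 12709
44158 = 3×12709 + 6031
12709 = 2×6031 + 647
6031 = 9×647 + 208
647 = 3×208 + 23
208 = 9×23 + 1
23 = 23×1 + 0
gcd = 1, so a unique solution mod 624890 exists.
Back-substitute for the Bézout coefficients:
1 = 208 − 9·23
1 = −9·647 + 28·208
1 = 28·6031 − 261·647
1 = −261·12709 + 550·6031
1 = 550·44158 − 1911·12709
1 = −1911·145183 + 6283·44158
1 = 6283·624890 − 27043·145183
So 145183·(-27043) ≡ 1 (mod 624890), giving 145183⁻¹ ≡ 597847.
x ≡ 145183⁻¹·563114 ≡ 597847·563114 ≡ 277398 (mod 624890).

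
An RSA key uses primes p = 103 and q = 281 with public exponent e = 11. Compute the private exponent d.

20771

φ(n) = (p−1)(q−1) = 102·280 = 28560.
Need d with 11·d ≡ 1 (mod 28560). Apply the extended Euclidean algorithm:
28560 = 2596×11 + 4
11 = 2×4 + 3
4 = 1×3 + 1
3 = 3×1 + 0
Back-substitute:
1 = 4 − 3
1 = −11 + 3·4
1 = 3·28560 − 7789·11
So 11·(-7789) ≡ 1 (mod 28560), hence d ≡ -7789 ≡ 20771 (mod 28560).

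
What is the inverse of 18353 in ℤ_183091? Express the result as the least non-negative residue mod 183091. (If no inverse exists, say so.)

12929

Apply the Euclidean algorithm to 183091 and 18353:
183091 = 9·18353 + 17914
18353 = 1·17914 + 439
17914 = 40·439 + 354
439 = 1·354 + 85
354 = 4·85 + 14
85 = 6·14 + 1
14 = 14·1 + 0
Since gcd(18353, 183091) = 1, back-substitute to write 1 as a combination:
1 = 85 − 6·14
1 = −6·354 + 25·85
1 = 25·439 − 31·354
1 = −31·17914 + 1265·439
1 = 1265·18353 − 1296·17914
1 = −1296·183091 + 12929·18353
So 18353·12929 ≡ 1 (mod 183091).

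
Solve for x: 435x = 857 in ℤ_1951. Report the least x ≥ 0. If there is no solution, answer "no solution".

First find gcd(435, 1951):
1951 = 4*435 + 211
435 = 2*211 + 13
211 = 16*13 + 3
13 = 4*3 + 1
3 = 3*1 + 0
gcd = 1, so a unique solution mod 1951 exists.
Back-substitute for the Bézout coefficients:
1 = 13 − 4·3
1 = −4·211 + 65·13
1 = 65·435 − 134·211
1 = −134·1951 + 601·435
So 435·(601) ≡ 1 (mod 1951), giving 435⁻¹ ≡ 601.
x ≡ 435⁻¹·857 ≡ 601·857 ≡ 1944 (mod 1951).

1944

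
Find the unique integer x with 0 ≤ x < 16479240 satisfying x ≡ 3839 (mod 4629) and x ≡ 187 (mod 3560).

6169667

Write x = 3839 + 4629·k. Then 4629·k ≡ 187 − 3839 ≡ 3468 (mod 3560).
Need 4629⁻¹ mod 3560. Extended Euclid on (3560, 1069):
3560 = 3·1069 + 353
1069 = 3·353 + 10
353 = 35·10 + 3
10 = 3·3 + 1
3 = 3·1 + 0
Back-substitute:
1 = 10 − 3·3
1 = −3·353 + 106·10
1 = 106·1069 − 321·353
1 = −321·3560 + 1069·1069
4629⁻¹ ≡ 1069 (mod 3560), so k ≡ 1069·3468 ≡ 1332 (mod 3560).
x = 3839 + 4629·1332 = 6169667.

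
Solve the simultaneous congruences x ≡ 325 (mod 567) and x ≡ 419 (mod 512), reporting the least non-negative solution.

Write x = 325 + 567·k. Then 567·k ≡ 419 − 325 ≡ 94 (mod 512).
Need 567⁻¹ mod 512. Extended Euclid on (512, 55):
512 = 9×55 + 17
55 = 3×17 + 4
17 = 4×4 + 1
4 = 4×1 + 0
Back-substitute:
1 = 17 − 4·4
1 = −4·55 + 13·17
1 = 13·512 − 121·55
567⁻¹ ≡ 391 (mod 512), so k ≡ 391·94 ≡ 402 (mod 512).
x = 325 + 567·402 = 228259.

228259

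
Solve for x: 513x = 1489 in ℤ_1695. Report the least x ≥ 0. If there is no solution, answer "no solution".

gcd(513, 1695):
1695 = 3×513 + 156
513 = 3×156 + 45
156 = 3×45 + 21
45 = 2×21 + 3
21 = 7×3 + 0
gcd = 3, but 3 ∤ 1489, so the congruence has no solution.

no solution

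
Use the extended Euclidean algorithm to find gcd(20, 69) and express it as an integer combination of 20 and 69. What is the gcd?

Euclidean algorithm:
69 = 3×20 + 9
20 = 2×9 + 2
9 = 4×2 + 1
2 = 2×1 + 0
gcd(20, 69) = 1.
Express as a combination:
1 = 9 − 4·2
1 = −4·20 + 9·9
1 = 9·69 − 31·20
So 1 = (9)·69 + (-31)·20.

1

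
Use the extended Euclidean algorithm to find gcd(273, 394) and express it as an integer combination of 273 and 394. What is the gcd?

1

Apply Euclid's algorithm to 394 and 273:
394 = 1*273 + 121
273 = 2*121 + 31
121 = 3*31 + 28
31 = 1*28 + 3
28 = 9*3 + 1
3 = 3*1 + 0
gcd(273, 394) = 1.
Express as a combination:
1 = 28 − 9·3
1 = −9·31 + 10·28
1 = 10·121 − 39·31
1 = −39·273 + 88·121
1 = 88·394 − 127·273
So 1 = (88)·394 + (-127)·273.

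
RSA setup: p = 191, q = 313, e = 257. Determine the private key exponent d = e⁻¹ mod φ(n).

14993

φ(n) = (p−1)(q−1) = 190·312 = 59280.
Need d with 257·d ≡ 1 (mod 59280). Apply the extended Euclidean algorithm:
59280 = 230·257 + 170
257 = 1·170 + 87
170 = 1·87 + 83
87 = 1·83 + 4
83 = 20·4 + 3
4 = 1·3 + 1
3 = 3·1 + 0
Back-substitute:
1 = 4 − 3
1 = −83 + 21·4
1 = 21·87 − 22·83
1 = −22·170 + 43·87
1 = 43·257 − 65·170
1 = −65·59280 + 14993·257
So 257·14993 ≡ 1 (mod 59280), hence d = 14993.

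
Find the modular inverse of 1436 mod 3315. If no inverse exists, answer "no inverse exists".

1766

Run Euclid on (3315, 1436):
3315 = 2×1436 + 443
1436 = 3×443 + 107
443 = 4×107 + 15
107 = 7×15 + 2
15 = 7×2 + 1
2 = 2×1 + 0
The gcd is 1. Working backward:
1 = 15 − 7·2
1 = −7·107 + 50·15
1 = 50·443 − 207·107
1 = −207·1436 + 671·443
1 = 671·3315 − 1549·1436
Hence 1436⁻¹ ≡ -1549 ≡ 1766 (mod 3315).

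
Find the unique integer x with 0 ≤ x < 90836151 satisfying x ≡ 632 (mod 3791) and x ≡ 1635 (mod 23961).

29737236

Write x = 632 + 3791·k. Then 3791·k ≡ 1635 − 632 ≡ 1003 (mod 23961).
Need 3791⁻¹ mod 23961. Extended Euclid on (23961, 3791):
23961 = 6*3791 + 1215
3791 = 3*1215 + 146
1215 = 8*146 + 47
146 = 3*47 + 5
47 = 9*5 + 2
5 = 2*2 + 1
2 = 2*1 + 0
Back-substitute:
1 = 5 − 2·2
1 = −2·47 + 19·5
1 = 19·146 − 59·47
1 = −59·1215 + 491·146
1 = 491·3791 − 1532·1215
1 = −1532·23961 + 9683·3791
3791⁻¹ ≡ 9683 (mod 23961), so k ≡ 9683·1003 ≡ 7844 (mod 23961).
x = 632 + 3791·7844 = 29737236.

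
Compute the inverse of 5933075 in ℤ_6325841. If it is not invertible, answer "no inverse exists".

gcd(6325841, 5933075) by repeated division:
6325841 = 1×5933075 + 392766
5933075 = 15×392766 + 41585
392766 = 9×41585 + 18501
41585 = 2×18501 + 4583
18501 = 4×4583 + 169
4583 = 27×169 + 20
169 = 8×20 + 9
20 = 2×9 + 2
9 = 4×2 + 1
2 = 2×1 + 0
The gcd is 1. Working backward:
1 = 9 − 4·2
1 = −4·20 + 9·9
1 = 9·169 − 76·20
1 = −76·4583 + 2061·169
1 = 2061·18501 − 8320·4583
1 = −8320·41585 + 18701·18501
1 = 18701·392766 − 176629·41585
1 = −176629·5933075 + 2668136·392766
1 = 2668136·6325841 − 2844765·5933075
Hence 5933075⁻¹ ≡ -2844765 ≡ 3481076 (mod 6325841).

3481076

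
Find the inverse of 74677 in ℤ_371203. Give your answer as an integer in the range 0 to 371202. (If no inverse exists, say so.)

Run Euclid on (371203, 74677):
371203 = 4·74677 + 72495
74677 = 1·72495 + 2182
72495 = 33·2182 + 489
2182 = 4·489 + 226
489 = 2·226 + 37
226 = 6·37 + 4
37 = 9·4 + 1
4 = 4·1 + 0
Since gcd(74677, 371203) = 1, back-substitute to write 1 as a combination:
1 = 37 − 9·4
1 = −9·226 + 55·37
1 = 55·489 − 119·226
1 = −119·2182 + 531·489
1 = 531·72495 − 17642·2182
1 = −17642·74677 + 18173·72495
1 = 18173·371203 − 90334·74677
Hence 74677⁻¹ ≡ -90334 ≡ 280869 (mod 371203).

280869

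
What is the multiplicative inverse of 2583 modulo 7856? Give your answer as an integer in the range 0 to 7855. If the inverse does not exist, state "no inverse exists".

Run Euclid on (7856, 2583):
7856 = 3×2583 + 107
2583 = 24×107 + 15
107 = 7×15 + 2
15 = 7×2 + 1
2 = 2×1 + 0
Since gcd(2583, 7856) = 1, back-substitute to write 1 as a combination:
1 = 15 − 7·2
1 = −7·107 + 50·15
1 = 50·2583 − 1207·107
1 = −1207·7856 + 3671·2583
So 2583·3671 ≡ 1 (mod 7856).

3671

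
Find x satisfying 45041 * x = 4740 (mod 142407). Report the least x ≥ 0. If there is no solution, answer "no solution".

40116

First find gcd(45041, 142407):
142407 = 3×45041 + 7284
45041 = 6×7284 + 1337
7284 = 5×1337 + 599
1337 = 2×599 + 139
599 = 4×139 + 43
139 = 3×43 + 10
43 = 4×10 + 3
10 = 3×3 + 1
3 = 3×1 + 0
gcd = 1, so a unique solution mod 142407 exists.
Back-substitute for the Bézout coefficients:
1 = 10 − 3·3
1 = −3·43 + 13·10
1 = 13·139 − 42·43
1 = −42·599 + 181·139
1 = 181·1337 − 404·599
1 = −404·7284 + 2201·1337
1 = 2201·45041 − 13610·7284
1 = −13610·142407 + 43031·45041
So 45041·(43031) ≡ 1 (mod 142407), giving 45041⁻¹ ≡ 43031.
x ≡ 45041⁻¹·4740 ≡ 43031·4740 ≡ 40116 (mod 142407).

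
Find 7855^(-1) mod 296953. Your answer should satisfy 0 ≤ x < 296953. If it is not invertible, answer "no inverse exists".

gcd(296953, 7855) by repeated division:
296953 = 37×7855 + 6318
7855 = 1×6318 + 1537
6318 = 4×1537 + 170
1537 = 9×170 + 7
170 = 24×7 + 2
7 = 3×2 + 1
2 = 2×1 + 0
gcd = 1, so the inverse exists. Back-substitute:
1 = 7 − 3·2
1 = −3·170 + 73·7
1 = 73·1537 − 660·170
1 = −660·6318 + 2713·1537
1 = 2713·7855 − 3373·6318
1 = −3373·296953 + 127514·7855
So 7855·127514 ≡ 1 (mod 296953).

127514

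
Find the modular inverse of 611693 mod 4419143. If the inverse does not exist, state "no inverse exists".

141144

Run Euclid on (4419143, 611693):
4419143 = 7·611693 + 137292
611693 = 4·137292 + 62525
137292 = 2·62525 + 12242
62525 = 5·12242 + 1315
12242 = 9·1315 + 407
1315 = 3·407 + 94
407 = 4·94 + 31
94 = 3·31 + 1
31 = 31·1 + 0
gcd = 1, so the inverse exists. Back-substitute:
1 = 94 − 3·31
1 = −3·407 + 13·94
1 = 13·1315 − 42·407
1 = −42·12242 + 391·1315
1 = 391·62525 − 1997·12242
1 = −1997·137292 + 4385·62525
1 = 4385·611693 − 19537·137292
1 = −19537·4419143 + 141144·611693
So 611693·141144 ≡ 1 (mod 4419143).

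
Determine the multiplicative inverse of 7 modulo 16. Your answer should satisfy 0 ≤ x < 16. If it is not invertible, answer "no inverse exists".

7

Apply the Euclidean algorithm to 16 and 7:
16 = 2*7 + 2
7 = 3*2 + 1
2 = 2*1 + 0
The gcd is 1. Working backward:
1 = 7 − 3·2
1 = −3·16 + 7·7
So 7·7 ≡ 1 (mod 16).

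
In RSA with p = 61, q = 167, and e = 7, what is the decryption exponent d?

φ(n) = (p−1)(q−1) = 60·166 = 9960.
Need d with 7·d ≡ 1 (mod 9960). Apply the extended Euclidean algorithm:
9960 = 1422*7 + 6
7 = 1*6 + 1
6 = 6*1 + 0
Back-substitute:
1 = 7 − 6
1 = −9960 + 1423·7
So 7·1423 ≡ 1 (mod 9960), hence d = 1423.

1423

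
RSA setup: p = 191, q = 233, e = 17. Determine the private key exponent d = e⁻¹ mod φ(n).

2593

φ(n) = (p−1)(q−1) = 190·232 = 44080.
Need d with 17·d ≡ 1 (mod 44080). Apply the extended Euclidean algorithm:
44080 = 2592·17 + 16
17 = 1·16 + 1
16 = 16·1 + 0
Back-substitute:
1 = 17 − 16
1 = −44080 + 2593·17
So 17·2593 ≡ 1 (mod 44080), hence d = 2593.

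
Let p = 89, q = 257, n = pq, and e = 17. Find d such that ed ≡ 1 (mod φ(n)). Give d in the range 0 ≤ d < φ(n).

14577

φ(n) = (p−1)(q−1) = 88·256 = 22528.
Need d with 17·d ≡ 1 (mod 22528). Apply the extended Euclidean algorithm:
22528 = 1325×17 + 3
17 = 5×3 + 2
3 = 1×2 + 1
2 = 2×1 + 0
Back-substitute:
1 = 3 − 2
1 = −17 + 6·3
1 = 6·22528 − 7951·17
So 17·(-7951) ≡ 1 (mod 22528), hence d ≡ -7951 ≡ 14577 (mod 22528).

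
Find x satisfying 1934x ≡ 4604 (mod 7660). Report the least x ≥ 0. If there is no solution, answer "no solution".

3266

First find gcd(1934, 7660):
7660 = 3·1934 + 1858
1934 = 1·1858 + 76
1858 = 24·76 + 34
76 = 2·34 + 8
34 = 4·8 + 2
8 = 4·2 + 0
gcd = 2 and 2 | 4604, so solutions exist. Divide through by 2: 967x ≡ 2302 (mod 3830).
Now find 967⁻¹ mod 3830:
3830 = 3×967 + 929
967 = 1×929 + 38
929 = 24×38 + 17
38 = 2×17 + 4
17 = 4×4 + 1
4 = 4×1 + 0
Back-substitute:
1 = 17 − 4·4
1 = −4·38 + 9·17
1 = 9·929 − 220·38
1 = −220·967 + 229·929
1 = 229·3830 − 907·967
So 967·(-907) ≡ 1 (mod 3830), i.e. 967⁻¹ ≡ 2923.
Then x ≡ 2923·2302 ≡ 3266 (mod 3830); the smallest non-negative solution is x = 3266.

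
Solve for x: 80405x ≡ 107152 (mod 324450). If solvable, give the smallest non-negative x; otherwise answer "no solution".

no solution

gcd(80405, 324450):
324450 = 4*80405 + 2830
80405 = 28*2830 + 1165
2830 = 2*1165 + 500
1165 = 2*500 + 165
500 = 3*165 + 5
165 = 33*5 + 0
gcd = 5, but 5 ∤ 107152, so the congruence has no solution.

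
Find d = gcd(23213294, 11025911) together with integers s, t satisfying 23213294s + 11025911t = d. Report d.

Repeated division:
23213294 = 2·11025911 + 1161472
11025911 = 9·1161472 + 572663
1161472 = 2·572663 + 16146
572663 = 35·16146 + 7553
16146 = 2·7553 + 1040
7553 = 7·1040 + 273
1040 = 3·273 + 221
273 = 1·221 + 52
221 = 4·52 + 13
52 = 4·13 + 0
gcd(23213294, 11025911) = 13.
Back-substituting:
13 = 221 − 4·52
13 = −4·273 + 5·221
13 = 5·1040 − 19·273
13 = −19·7553 + 138·1040
13 = 138·16146 − 295·7553
13 = −295·572663 + 10463·16146
13 = 10463·1161472 − 21221·572663
13 = −21221·11025911 + 201452·1161472
13 = 201452·23213294 − 424125·11025911
So 13 = (201452)·23213294 + (-424125)·11025911.

13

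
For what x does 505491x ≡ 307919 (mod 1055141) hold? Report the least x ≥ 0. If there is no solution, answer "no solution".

First find gcd(505491, 1055141):
1055141 = 2×505491 + 44159
505491 = 11×44159 + 19742
44159 = 2×19742 + 4675
19742 = 4×4675 + 1042
4675 = 4×1042 + 507
1042 = 2×507 + 28
507 = 18×28 + 3
28 = 9×3 + 1
3 = 3×1 + 0
gcd = 1, so a unique solution mod 1055141 exists.
Back-substitute for the Bézout coefficients:
1 = 28 − 9·3
1 = −9·507 + 163·28
1 = 163·1042 − 335·507
1 = −335·4675 + 1503·1042
1 = 1503·19742 − 6347·4675
1 = −6347·44159 + 14197·19742
1 = 14197·505491 − 162514·44159
1 = −162514·1055141 + 339225·505491
So 505491·(339225) ≡ 1 (mod 1055141), giving 505491⁻¹ ≡ 339225.
x ≡ 505491⁻¹·307919 ≡ 339225·307919 ≡ 139480 (mod 1055141).

139480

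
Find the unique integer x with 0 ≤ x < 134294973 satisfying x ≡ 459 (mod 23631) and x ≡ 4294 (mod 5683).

74792574

Write x = 459 + 23631·k. Then 23631·k ≡ 4294 − 459 ≡ 3835 (mod 5683).
Need 23631⁻¹ mod 5683. Extended Euclid on (5683, 899):
5683 = 6·899 + 289
899 = 3·289 + 32
289 = 9·32 + 1
32 = 32·1 + 0
Back-substitute:
1 = 289 − 9·32
1 = −9·899 + 28·289
1 = 28·5683 − 177·899
23631⁻¹ ≡ 5506 (mod 5683), so k ≡ 5506·3835 ≡ 3165 (mod 5683).
x = 459 + 23631·3165 = 74792574.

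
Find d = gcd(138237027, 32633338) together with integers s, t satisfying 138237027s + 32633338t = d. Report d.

1

Euclidean algorithm:
138237027 = 4·32633338 + 7703675
32633338 = 4·7703675 + 1818638
7703675 = 4·1818638 + 429123
1818638 = 4·429123 + 102146
429123 = 4·102146 + 20539
102146 = 4·20539 + 19990
20539 = 1·19990 + 549
19990 = 36·549 + 226
549 = 2·226 + 97
226 = 2·97 + 32
97 = 3·32 + 1
32 = 32·1 + 0
gcd(138237027, 32633338) = 1.
Express as a combination:
1 = 97 − 3·32
1 = −3·226 + 7·97
1 = 7·549 − 17·226
1 = −17·19990 + 619·549
1 = 619·20539 − 636·19990
1 = −636·102146 + 3163·20539
1 = 3163·429123 − 13288·102146
1 = −13288·1818638 + 56315·429123
1 = 56315·7703675 − 238548·1818638
1 = −238548·32633338 + 1010507·7703675
1 = 1010507·138237027 − 4280576·32633338
So 1 = (1010507)·138237027 + (-4280576)·32633338.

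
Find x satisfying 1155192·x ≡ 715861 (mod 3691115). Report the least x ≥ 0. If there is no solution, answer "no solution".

1008268

First find gcd(1155192, 3691115):
3691115 = 3·1155192 + 225539
1155192 = 5·225539 + 27497
225539 = 8·27497 + 5563
27497 = 4·5563 + 5245
5563 = 1·5245 + 318
5245 = 16·318 + 157
318 = 2·157 + 4
157 = 39·4 + 1
4 = 4·1 + 0
gcd = 1, so a unique solution mod 3691115 exists.
Back-substitute for the Bézout coefficients:
1 = 157 − 39·4
1 = −39·318 + 79·157
1 = 79·5245 − 1303·318
1 = −1303·5563 + 1382·5245
1 = 1382·27497 − 6831·5563
1 = −6831·225539 + 56030·27497
1 = 56030·1155192 − 286981·225539
1 = −286981·3691115 + 916973·1155192
So 1155192·(916973) ≡ 1 (mod 3691115), giving 1155192⁻¹ ≡ 916973.
x ≡ 1155192⁻¹·715861 ≡ 916973·715861 ≡ 1008268 (mod 3691115).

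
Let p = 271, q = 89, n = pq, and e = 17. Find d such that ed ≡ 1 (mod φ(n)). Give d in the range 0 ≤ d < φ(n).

φ(n) = (p−1)(q−1) = 270·88 = 23760.
Need d with 17·d ≡ 1 (mod 23760). Apply the extended Euclidean algorithm:
23760 = 1397·17 + 11
17 = 1·11 + 6
11 = 1·6 + 5
6 = 1·5 + 1
5 = 5·1 + 0
Back-substitute:
1 = 6 − 5
1 = −11 + 2·6
1 = 2·17 − 3·11
1 = −3·23760 + 4193·17
So 17·4193 ≡ 1 (mod 23760), hence d = 4193.

4193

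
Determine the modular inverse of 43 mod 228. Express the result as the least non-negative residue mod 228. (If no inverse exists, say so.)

175

Run Euclid on (228, 43):
228 = 5*43 + 13
43 = 3*13 + 4
13 = 3*4 + 1
4 = 4*1 + 0
The gcd is 1. Working backward:
1 = 13 − 3·4
1 = −3·43 + 10·13
1 = 10·228 − 53·43
Hence 43⁻¹ ≡ -53 ≡ 175 (mod 228).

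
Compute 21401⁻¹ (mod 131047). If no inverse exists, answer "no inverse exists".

108966

Apply the Euclidean algorithm to 131047 and 21401:
131047 = 6×21401 + 2641
21401 = 8×2641 + 273
2641 = 9×273 + 184
273 = 1×184 + 89
184 = 2×89 + 6
89 = 14×6 + 5
6 = 1×5 + 1
5 = 5×1 + 0
Since gcd(21401, 131047) = 1, back-substitute to write 1 as a combination:
1 = 6 − 5
1 = −89 + 15·6
1 = 15·184 − 31·89
1 = −31·273 + 46·184
1 = 46·2641 − 445·273
1 = −445·21401 + 3606·2641
1 = 3606·131047 − 22081·21401
Hence 21401⁻¹ ≡ -22081 ≡ 108966 (mod 131047).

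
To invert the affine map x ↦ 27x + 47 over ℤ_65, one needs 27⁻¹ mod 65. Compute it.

53

Run Euclid on (65, 27):
65 = 2·27 + 11
27 = 2·11 + 5
11 = 2·5 + 1
5 = 5·1 + 0
The gcd is 1. Working backward:
1 = 11 − 2·5
1 = −2·27 + 5·11
1 = 5·65 − 12·27
Hence 27⁻¹ ≡ -12 ≡ 53 (mod 65).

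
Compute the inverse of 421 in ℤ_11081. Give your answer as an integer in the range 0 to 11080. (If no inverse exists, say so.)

gcd(11081, 421) by repeated division:
11081 = 26×421 + 135
421 = 3×135 + 16
135 = 8×16 + 7
16 = 2×7 + 2
7 = 3×2 + 1
2 = 2×1 + 0
Since gcd(421, 11081) = 1, back-substitute to write 1 as a combination:
1 = 7 − 3·2
1 = −3·16 + 7·7
1 = 7·135 − 59·16
1 = −59·421 + 184·135
1 = 184·11081 − 4843·421
Hence 421⁻¹ ≡ -4843 ≡ 6238 (mod 11081).

6238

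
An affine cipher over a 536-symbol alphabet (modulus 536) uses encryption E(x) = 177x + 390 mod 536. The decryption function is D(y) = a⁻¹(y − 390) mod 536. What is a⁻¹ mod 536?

Apply the Euclidean algorithm to 536 and 177:
536 = 3×177 + 5
177 = 35×5 + 2
5 = 2×2 + 1
2 = 2×1 + 0
Since gcd(177, 536) = 1, back-substitute to write 1 as a combination:
1 = 5 − 2·2
1 = −2·177 + 71·5
1 = 71·536 − 215·177
So 177·(-215) ≡ 1 (mod 536), and -215 ≡ 321 (mod 536).

321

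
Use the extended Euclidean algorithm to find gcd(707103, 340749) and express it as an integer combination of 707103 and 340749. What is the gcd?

Euclidean algorithm:
707103 = 2×340749 + 25605
340749 = 13×25605 + 7884
25605 = 3×7884 + 1953
7884 = 4×1953 + 72
1953 = 27×72 + 9
72 = 8×9 + 0
gcd(707103, 340749) = 9.
Back-substituting:
9 = 1953 − 27·72
9 = −27·7884 + 109·1953
9 = 109·25605 − 354·7884
9 = −354·340749 + 4711·25605
9 = 4711·707103 − 9776·340749
So 9 = (4711)·707103 + (-9776)·340749.

9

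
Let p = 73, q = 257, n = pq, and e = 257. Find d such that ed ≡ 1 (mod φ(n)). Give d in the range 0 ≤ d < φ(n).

φ(n) = (p−1)(q−1) = 72·256 = 18432.
Need d with 257·d ≡ 1 (mod 18432). Apply the extended Euclidean algorithm:
18432 = 71×257 + 185
257 = 1×185 + 72
185 = 2×72 + 41
72 = 1×41 + 31
41 = 1×31 + 10
31 = 3×10 + 1
10 = 10×1 + 0
Back-substitute:
1 = 31 − 3·10
1 = −3·41 + 4·31
1 = 4·72 − 7·41
1 = −7·185 + 18·72
1 = 18·257 − 25·185
1 = −25·18432 + 1793·257
So 257·1793 ≡ 1 (mod 18432), hence d = 1793.

1793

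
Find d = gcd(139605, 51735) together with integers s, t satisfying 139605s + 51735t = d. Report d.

Repeated division:
139605 = 2×51735 + 36135
51735 = 1×36135 + 15600
36135 = 2×15600 + 4935
15600 = 3×4935 + 795
4935 = 6×795 + 165
795 = 4×165 + 135
165 = 1×135 + 30
135 = 4×30 + 15
30 = 2×15 + 0
gcd(139605, 51735) = 15.
Back-substituting:
15 = 135 − 4·30
15 = −4·165 + 5·135
15 = 5·795 − 24·165
15 = −24·4935 + 149·795
15 = 149·15600 − 471·4935
15 = −471·36135 + 1091·15600
15 = 1091·51735 − 1562·36135
15 = −1562·139605 + 4215·51735
So 15 = (-1562)·139605 + (4215)·51735.

15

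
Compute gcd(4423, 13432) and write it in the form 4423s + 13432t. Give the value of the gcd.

1

Repeated division:
13432 = 3*4423 + 163
4423 = 27*163 + 22
163 = 7*22 + 9
22 = 2*9 + 4
9 = 2*4 + 1
4 = 4*1 + 0
gcd(4423, 13432) = 1.
Back-substituting:
1 = 9 − 2·4
1 = −2·22 + 5·9
1 = 5·163 − 37·22
1 = −37·4423 + 1004·163
1 = 1004·13432 − 3049·4423
So 1 = (1004)·13432 + (-3049)·4423.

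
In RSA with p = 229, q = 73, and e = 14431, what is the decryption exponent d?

φ(n) = (p−1)(q−1) = 228·72 = 16416.
Need d with 14431·d ≡ 1 (mod 16416). Apply the extended Euclidean algorithm:
16416 = 1*14431 + 1985
14431 = 7*1985 + 536
1985 = 3*536 + 377
536 = 1*377 + 159
377 = 2*159 + 59
159 = 2*59 + 41
59 = 1*41 + 18
41 = 2*18 + 5
18 = 3*5 + 3
5 = 1*3 + 2
3 = 1*2 + 1
2 = 2*1 + 0
Back-substitute:
1 = 3 − 2
1 = −5 + 2·3
1 = 2·18 − 7·5
1 = −7·41 + 16·18
1 = 16·59 − 23·41
1 = −23·159 + 62·59
1 = 62·377 − 147·159
1 = −147·536 + 209·377
1 = 209·1985 − 774·536
1 = −774·14431 + 5627·1985
1 = 5627·16416 − 6401·14431
So 14431·(-6401) ≡ 1 (mod 16416), hence d ≡ -6401 ≡ 10015 (mod 16416).

10015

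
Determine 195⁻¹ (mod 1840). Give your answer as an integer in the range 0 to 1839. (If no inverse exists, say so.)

no inverse exists

Compute gcd(195, 1840):
1840 = 9*195 + 85
195 = 2*85 + 25
85 = 3*25 + 10
25 = 2*10 + 5
10 = 2*5 + 0
Since gcd = 5 > 1, 195 is not a unit mod 1840.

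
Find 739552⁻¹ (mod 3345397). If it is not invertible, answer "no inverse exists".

no inverse exists

Compute gcd(739552, 3345397):
3345397 = 4*739552 + 387189
739552 = 1*387189 + 352363
387189 = 1*352363 + 34826
352363 = 10*34826 + 4103
34826 = 8*4103 + 2002
4103 = 2*2002 + 99
2002 = 20*99 + 22
99 = 4*22 + 11
22 = 2*11 + 0
gcd(739552, 3345397) = 11 ≠ 1, so 739552 has no multiplicative inverse modulo 3345397.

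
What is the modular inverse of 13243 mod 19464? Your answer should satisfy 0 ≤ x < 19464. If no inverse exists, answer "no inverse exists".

Extended Euclidean algorithm:
19464 = 1·13243 + 6221
13243 = 2·6221 + 801
6221 = 7·801 + 614
801 = 1·614 + 187
614 = 3·187 + 53
187 = 3·53 + 28
53 = 1·28 + 25
28 = 1·25 + 3
25 = 8·3 + 1
3 = 3·1 + 0
Since gcd(13243, 19464) = 1, back-substitute to write 1 as a combination:
1 = 25 − 8·3
1 = −8·28 + 9·25
1 = 9·53 − 17·28
1 = −17·187 + 60·53
1 = 60·614 − 197·187
1 = −197·801 + 257·614
1 = 257·6221 − 1996·801
1 = −1996·13243 + 4249·6221
1 = 4249·19464 − 6245·13243
So 13243·(-6245) ≡ 1 (mod 19464), and -6245 ≡ 13219 (mod 19464).

13219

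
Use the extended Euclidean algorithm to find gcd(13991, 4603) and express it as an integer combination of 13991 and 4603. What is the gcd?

1

Apply Euclid's algorithm to 13991 and 4603:
13991 = 3×4603 + 182
4603 = 25×182 + 53
182 = 3×53 + 23
53 = 2×23 + 7
23 = 3×7 + 2
7 = 3×2 + 1
2 = 2×1 + 0
gcd(13991, 4603) = 1.
Express as a combination:
1 = 7 − 3·2
1 = −3·23 + 10·7
1 = 10·53 − 23·23
1 = −23·182 + 79·53
1 = 79·4603 − 1998·182
1 = −1998·13991 + 6073·4603
So 1 = (-1998)·13991 + (6073)·4603.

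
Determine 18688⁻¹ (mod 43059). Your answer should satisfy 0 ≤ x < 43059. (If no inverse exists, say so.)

17707

Run Euclid on (43059, 18688):
43059 = 2×18688 + 5683
18688 = 3×5683 + 1639
5683 = 3×1639 + 766
1639 = 2×766 + 107
766 = 7×107 + 17
107 = 6×17 + 5
17 = 3×5 + 2
5 = 2×2 + 1
2 = 2×1 + 0
Since gcd(18688, 43059) = 1, back-substitute to write 1 as a combination:
1 = 5 − 2·2
1 = −2·17 + 7·5
1 = 7·107 − 44·17
1 = −44·766 + 315·107
1 = 315·1639 − 674·766
1 = −674·5683 + 2337·1639
1 = 2337·18688 − 7685·5683
1 = −7685·43059 + 17707·18688
So 18688·17707 ≡ 1 (mod 43059).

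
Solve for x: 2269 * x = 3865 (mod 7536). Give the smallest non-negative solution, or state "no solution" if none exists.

First find gcd(2269, 7536):
7536 = 3×2269 + 729
2269 = 3×729 + 82
729 = 8×82 + 73
82 = 1×73 + 9
73 = 8×9 + 1
9 = 9×1 + 0
gcd = 1, so a unique solution mod 7536 exists.
Back-substitute for the Bézout coefficients:
1 = 73 − 8·9
1 = −8·82 + 9·73
1 = 9·729 − 80·82
1 = −80·2269 + 249·729
1 = 249·7536 − 827·2269
So 2269·(-827) ≡ 1 (mod 7536), giving 2269⁻¹ ≡ 6709.
x ≡ 2269⁻¹·3865 ≡ 6709·3865 ≡ 6445 (mod 7536).

6445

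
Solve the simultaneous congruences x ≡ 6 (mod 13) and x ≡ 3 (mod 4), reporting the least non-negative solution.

Write x = 6 + 13·k. Then 13·k ≡ 3 − 6 ≡ 1 (mod 4).
Need 13⁻¹ mod 4. Extended Euclid on (4, 1):
4 = 4*1 + 0
13⁻¹ ≡ 1 (mod 4), so k ≡ 1·1 ≡ 1 (mod 4).
x = 6 + 13·1 = 19.

19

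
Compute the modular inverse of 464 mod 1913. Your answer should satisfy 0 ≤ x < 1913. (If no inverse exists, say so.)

1678

Extended Euclidean algorithm:
1913 = 4·464 + 57
464 = 8·57 + 8
57 = 7·8 + 1
8 = 8·1 + 0
Since gcd(464, 1913) = 1, back-substitute to write 1 as a combination:
1 = 57 − 7·8
1 = −7·464 + 57·57
1 = 57·1913 − 235·464
Thus 464·(-235) ≡ 1 (mod 1913); reducing, -235 mod 1913 = 1678.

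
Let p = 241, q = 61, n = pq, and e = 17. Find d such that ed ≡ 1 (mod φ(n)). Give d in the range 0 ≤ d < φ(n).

13553

φ(n) = (p−1)(q−1) = 240·60 = 14400.
Need d with 17·d ≡ 1 (mod 14400). Apply the extended Euclidean algorithm:
14400 = 847×17 + 1
17 = 17×1 + 0
Back-substitute:
1 = 14400 − 847·17
So 17·(-847) ≡ 1 (mod 14400), hence d ≡ -847 ≡ 13553 (mod 14400).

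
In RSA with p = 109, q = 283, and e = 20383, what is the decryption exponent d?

φ(n) = (p−1)(q−1) = 108·282 = 30456.
Need d with 20383·d ≡ 1 (mod 30456). Apply the extended Euclidean algorithm:
30456 = 1·20383 + 10073
20383 = 2·10073 + 237
10073 = 42·237 + 119
237 = 1·119 + 118
119 = 1·118 + 1
118 = 118·1 + 0
Back-substitute:
1 = 119 − 118
1 = −237 + 2·119
1 = 2·10073 − 85·237
1 = −85·20383 + 172·10073
1 = 172·30456 − 257·20383
So 20383·(-257) ≡ 1 (mod 30456), hence d ≡ -257 ≡ 30199 (mod 30456).

30199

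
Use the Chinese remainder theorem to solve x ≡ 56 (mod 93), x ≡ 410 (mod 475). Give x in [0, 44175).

18935

Write x = 56 + 93·k. Then 93·k ≡ 410 − 56 ≡ 354 (mod 475).
Need 93⁻¹ mod 475. Extended Euclid on (475, 93):
475 = 5*93 + 10
93 = 9*10 + 3
10 = 3*3 + 1
3 = 3*1 + 0
Back-substitute:
1 = 10 − 3·3
1 = −3·93 + 28·10
1 = 28·475 − 143·93
93⁻¹ ≡ 332 (mod 475), so k ≡ 332·354 ≡ 203 (mod 475).
x = 56 + 93·203 = 18935.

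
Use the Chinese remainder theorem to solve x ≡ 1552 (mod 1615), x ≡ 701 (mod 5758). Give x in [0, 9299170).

2603317

Write x = 1552 + 1615·k. Then 1615·k ≡ 701 − 1552 ≡ 4907 (mod 5758).
Need 1615⁻¹ mod 5758. Extended Euclid on (5758, 1615):
5758 = 3×1615 + 913
1615 = 1×913 + 702
913 = 1×702 + 211
702 = 3×211 + 69
211 = 3×69 + 4
69 = 17×4 + 1
4 = 4×1 + 0
Back-substitute:
1 = 69 − 17·4
1 = −17·211 + 52·69
1 = 52·702 − 173·211
1 = −173·913 + 225·702
1 = 225·1615 − 398·913
1 = −398·5758 + 1419·1615
1615⁻¹ ≡ 1419 (mod 5758), so k ≡ 1419·4907 ≡ 1611 (mod 5758).
x = 1552 + 1615·1611 = 2603317.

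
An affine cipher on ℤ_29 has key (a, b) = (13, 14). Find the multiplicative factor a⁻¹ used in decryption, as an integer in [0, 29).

9

Extended Euclidean algorithm:
29 = 2×13 + 3
13 = 4×3 + 1
3 = 3×1 + 0
Since gcd(13, 29) = 1, back-substitute to write 1 as a combination:
1 = 13 − 4·3
1 = −4·29 + 9·13
So 13·9 ≡ 1 (mod 29).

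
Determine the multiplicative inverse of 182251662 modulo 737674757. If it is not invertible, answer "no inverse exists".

Run Euclid on (737674757, 182251662):
737674757 = 4*182251662 + 8668109
182251662 = 21*8668109 + 221373
8668109 = 39*221373 + 34562
221373 = 6*34562 + 14001
34562 = 2*14001 + 6560
14001 = 2*6560 + 881
6560 = 7*881 + 393
881 = 2*393 + 95
393 = 4*95 + 13
95 = 7*13 + 4
13 = 3*4 + 1
4 = 4*1 + 0
gcd = 1, so the inverse exists. Back-substitute:
1 = 13 − 3·4
1 = −3·95 + 22·13
1 = 22·393 − 91·95
1 = −91·881 + 204·393
1 = 204·6560 − 1519·881
1 = −1519·14001 + 3242·6560
1 = 3242·34562 − 8003·14001
1 = −8003·221373 + 51260·34562
1 = 51260·8668109 − 2007143·221373
1 = −2007143·182251662 + 42201263·8668109
1 = 42201263·737674757 − 170812195·182251662
Thus 182251662·(-170812195) ≡ 1 (mod 737674757); reducing, -170812195 mod 737674757 = 566862562.

566862562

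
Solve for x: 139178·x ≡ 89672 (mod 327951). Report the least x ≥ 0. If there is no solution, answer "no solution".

gcd(139178, 327951):
327951 = 2·139178 + 49595
139178 = 2·49595 + 39988
49595 = 1·39988 + 9607
39988 = 4·9607 + 1560
9607 = 6·1560 + 247
1560 = 6·247 + 78
247 = 3·78 + 13
78 = 6·13 + 0
gcd = 13, but 13 ∤ 89672, so the congruence has no solution.

no solution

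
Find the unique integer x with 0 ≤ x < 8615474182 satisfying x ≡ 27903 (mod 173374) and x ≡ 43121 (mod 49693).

Write x = 27903 + 173374·k. Then 173374·k ≡ 43121 − 27903 ≡ 15218 (mod 49693).
Need 173374⁻¹ mod 49693. Extended Euclid on (49693, 24295):
49693 = 2·24295 + 1103
24295 = 22·1103 + 29
1103 = 38·29 + 1
29 = 29·1 + 0
Back-substitute:
1 = 1103 − 38·29
1 = −38·24295 + 837·1103
1 = 837·49693 − 1712·24295
173374⁻¹ ≡ 47981 (mod 49693), so k ≡ 47981·15218 ≡ 35609 (mod 49693).
x = 27903 + 173374·35609 = 6173702669.

6173702669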